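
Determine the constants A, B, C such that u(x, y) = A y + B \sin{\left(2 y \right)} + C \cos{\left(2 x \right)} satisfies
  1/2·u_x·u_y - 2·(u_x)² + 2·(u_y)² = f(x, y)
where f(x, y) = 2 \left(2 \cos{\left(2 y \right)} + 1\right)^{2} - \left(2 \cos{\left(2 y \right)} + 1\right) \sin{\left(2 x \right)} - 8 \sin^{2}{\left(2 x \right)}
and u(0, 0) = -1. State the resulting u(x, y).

Answer: u(x, y) = - y - \sin{\left(2 y \right)} - \cos{\left(2 x \right)}

Derivation:
Substitute the ansatz u = A y + B \sin{\left(2 y \right)} + C \cos{\left(2 x \right)} into the left-hand side.
Derivatives of the ansatz:
  u_x = - 2 C \sin{\left(2 x \right)}
  u_y = A + 2 B \cos{\left(2 y \right)}
Term by term:
  1/2·u_x·u_y = - A C \sin{\left(2 x \right)} - 2 B C \sin{\left(2 x \right)} \cos{\left(2 y \right)}
  -2·(u_x)² = - 8 C^{2} \sin^{2}{\left(2 x \right)}
  2·(u_y)² = 2 A^{2} + 8 A B \cos{\left(2 y \right)} + 8 B^{2} \cos^{2}{\left(2 y \right)}
So the left-hand side equals
  2 A^{2} + 8 A B \cos{\left(2 y \right)} - A C \sin{\left(2 x \right)} + 8 B^{2} \cos^{2}{\left(2 y \right)} - 2 B C \sin{\left(2 x \right)} \cos{\left(2 y \right)} - 8 C^{2} \sin^{2}{\left(2 x \right)}
This must equal f(x, y) identically; expanded, f = - 8 \sin^{2}{\left(2 x \right)} - 2 \sin{\left(2 x \right)} \cos{\left(2 y \right)} - \sin{\left(2 x \right)} + 8 \cos^{2}{\left(2 y \right)} + 8 \cos{\left(2 y \right)} + 2.
Matching coefficients of the independent functions:
  [constant term]:  2 A^{2} = 2
  [\sin{\left(2 x \right)} \cos{\left(2 y \right)}]:  - 2 B C = -2
  [\sin{\left(2 x \right)}]:  - A C = -1
  [\sin^{2}{\left(2 x \right)}]:  - 8 C^{2} = -8
  [\cos{\left(2 y \right)}]:  8 A B = 8
  [\cos^{2}{\left(2 y \right)}]:  8 B^{2} = 8
These equations allow (A, B, C) = (-1, -1, -1) or (1, 1, 1).
Impose the point condition(s):
  u(0, 0) = -1  ⟹  C = -1
Only A = -1, B = -1, C = -1 satisfies everything.
Hence u(x, y) = - y - \sin{\left(2 y \right)} - \cos{\left(2 x \right)}.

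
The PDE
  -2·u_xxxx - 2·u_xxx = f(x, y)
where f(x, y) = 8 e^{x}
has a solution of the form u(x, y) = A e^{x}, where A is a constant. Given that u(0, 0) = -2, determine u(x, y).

Substitute the ansatz u = A e^{x} into the left-hand side.
Derivatives of the ansatz:
  u_xxxx = A e^{x}
  u_xxx = A e^{x}
Term by term:
  -2·u_xxxx = - 2 A e^{x}
  -2·u_xxx = - 2 A e^{x}
So the left-hand side equals
  - 4 A e^{x}
This must equal f(x, y) = 8 e^{x} identically.
Matching coefficients of the independent functions:
  [e^{x}]:  - 4 A = 8
Solving: A = -2.
Check against the point condition:
  u(0, 0) = -2  ⟹  A = -2  ✓
Hence u(x, y) = - 2 e^{x}.

Answer: u(x, y) = - 2 e^{x}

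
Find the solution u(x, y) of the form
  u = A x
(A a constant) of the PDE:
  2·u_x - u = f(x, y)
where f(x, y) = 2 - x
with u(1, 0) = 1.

Answer: u(x, y) = x

Derivation:
Substitute the ansatz u = A x into the left-hand side.
Derivatives of the ansatz:
  u_x = A
Term by term:
  2·u_x = 2 A
  -u = - A x
So the left-hand side equals
  - A x + 2 A
This must equal f(x, y) = 2 - x identically.
Matching coefficients of the independent functions:
  [constant term]:  2 A = 2
  [x]:  - A = -1
Solving: A = 1.
Check against the point condition:
  u(1, 0) = 1  ⟹  A = 1  ✓
Hence u(x, y) = x.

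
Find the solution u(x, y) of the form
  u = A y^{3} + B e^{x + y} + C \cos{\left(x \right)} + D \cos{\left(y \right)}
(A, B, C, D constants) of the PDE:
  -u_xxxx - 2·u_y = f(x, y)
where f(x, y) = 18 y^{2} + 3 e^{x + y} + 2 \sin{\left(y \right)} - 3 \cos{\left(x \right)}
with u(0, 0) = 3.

Substitute the ansatz u = A y^{3} + B e^{x + y} + C \cos{\left(x \right)} + D \cos{\left(y \right)} into the left-hand side.
Derivatives of the ansatz:
  u_xxxx = B e^{x} e^{y} + C \cos{\left(x \right)}
  u_y = 3 A y^{2} + B e^{x} e^{y} - D \sin{\left(y \right)}
Term by term:
  -u_xxxx = - B e^{x} e^{y} - C \cos{\left(x \right)}
  -2·u_y = - 6 A y^{2} - 2 B e^{x} e^{y} + 2 D \sin{\left(y \right)}
So the left-hand side equals
  - 6 A y^{2} - 3 B e^{x} e^{y} - C \cos{\left(x \right)} + 2 D \sin{\left(y \right)}
This must equal f(x, y) identically; expanded, f = 18 y^{2} + 3 e^{x} e^{y} + 2 \sin{\left(y \right)} - 3 \cos{\left(x \right)}.
Matching coefficients of the independent functions:
  [y^{2}]:  - 6 A = 18
  [e^{x} e^{y}]:  - 3 B = 3
  [\sin{\left(y \right)}]:  2 D = 2
  [\cos{\left(x \right)}]:  - C = -3
Solving: A = -3, B = -1, C = 3, D = 1.
Check against the point condition:
  u(0, 0) = 3  ⟹  B + C + D = 3  ✓
Hence u(x, y) = - 3 y^{3} - e^{x + y} + 3 \cos{\left(x \right)} + \cos{\left(y \right)}.

Answer: u(x, y) = - 3 y^{3} - e^{x + y} + 3 \cos{\left(x \right)} + \cos{\left(y \right)}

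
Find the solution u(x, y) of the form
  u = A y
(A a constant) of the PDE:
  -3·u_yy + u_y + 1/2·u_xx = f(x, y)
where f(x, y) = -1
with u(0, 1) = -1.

Substitute the ansatz u = A y into the left-hand side.
Derivatives of the ansatz:
  u_yy = 0
  u_y = A
  u_xx = 0
Term by term:
  -3·u_yy = 0
  u_y = A
  1/2·u_xx = 0
So the left-hand side equals
  A
This must equal f(x, y) = -1 identically.
Matching coefficients of the independent functions:
  [constant term]:  A = -1
Solving: A = -1.
Check against the point condition:
  u(0, 1) = -1  ⟹  A = -1  ✓
Hence u(x, y) = - y.

Answer: u(x, y) = - y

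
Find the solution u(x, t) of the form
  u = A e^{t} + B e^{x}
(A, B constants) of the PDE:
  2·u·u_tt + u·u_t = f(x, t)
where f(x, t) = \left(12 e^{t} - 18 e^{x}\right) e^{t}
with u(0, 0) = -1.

Substitute the ansatz u = A e^{t} + B e^{x} into the left-hand side.
Derivatives of the ansatz:
  u_tt = A e^{t}
  u_t = A e^{t}
Term by term:
  2·u·u_tt = 2 A^{2} e^{2 t} + 2 A B e^{t} e^{x}
  u·u_t = A^{2} e^{2 t} + A B e^{t} e^{x}
So the left-hand side equals
  3 A^{2} e^{2 t} + 3 A B e^{t} e^{x}
This must equal f(x, t) = \left(12 e^{t} - 18 e^{x}\right) e^{t} identically.
Matching coefficients of the independent functions:
  [e^{t} e^{x}]:  3 A B = -18
  [e^{2 t}]:  3 A^{2} = 12
These equations allow (A, B) = (-2, 3) or (2, -3).
Impose the point condition(s):
  u(0, 0) = -1  ⟹  A + B = -1
Only A = 2, B = -3 satisfies everything.
Hence u(x, t) = 2 e^{t} - 3 e^{x}.

Answer: u(x, t) = 2 e^{t} - 3 e^{x}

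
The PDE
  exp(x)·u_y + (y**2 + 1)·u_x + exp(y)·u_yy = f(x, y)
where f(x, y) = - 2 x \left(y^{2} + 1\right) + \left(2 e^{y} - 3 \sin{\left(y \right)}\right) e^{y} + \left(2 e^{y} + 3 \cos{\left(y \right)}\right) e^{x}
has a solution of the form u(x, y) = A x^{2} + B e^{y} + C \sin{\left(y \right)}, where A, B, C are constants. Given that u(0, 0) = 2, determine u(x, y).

Substitute the ansatz u = A x^{2} + B e^{y} + C \sin{\left(y \right)} into the left-hand side.
Derivatives of the ansatz:
  u_y = B e^{y} + C \cos{\left(y \right)}
  u_x = 2 A x
  u_yy = B e^{y} - C \sin{\left(y \right)}
Term by term:
  exp(x)·u_y = B e^{x} e^{y} + C e^{x} \cos{\left(y \right)}
  (y**2 + 1)·u_x = 2 A x y^{2} + 2 A x
  exp(y)·u_yy = B e^{2 y} - C e^{y} \sin{\left(y \right)}
So the left-hand side equals
  2 A x y^{2} + 2 A x + B e^{x} e^{y} + B e^{2 y} + C e^{x} \cos{\left(y \right)} - C e^{y} \sin{\left(y \right)}
This must equal f(x, y) identically; expanded, f = - 2 x y^{2} - 2 x + 2 e^{x} e^{y} + 3 e^{x} \cos{\left(y \right)} + 2 e^{2 y} - 3 e^{y} \sin{\left(y \right)}.
Matching coefficients of the independent functions:
  [x, x y^{2}]:  2 A = -2
  [e^{x} e^{y}, e^{2 y}]:  B = 2
  [e^{x} \cos{\left(y \right)}]:  C = 3
  [e^{y} \sin{\left(y \right)}]:  - C = -3
Solving: A = -1, B = 2, C = 3.
Check against the point condition:
  u(0, 0) = 2  ⟹  B = 2  ✓
Hence u(x, y) = - x^{2} + 2 e^{y} + 3 \sin{\left(y \right)}.

Answer: u(x, y) = - x^{2} + 2 e^{y} + 3 \sin{\left(y \right)}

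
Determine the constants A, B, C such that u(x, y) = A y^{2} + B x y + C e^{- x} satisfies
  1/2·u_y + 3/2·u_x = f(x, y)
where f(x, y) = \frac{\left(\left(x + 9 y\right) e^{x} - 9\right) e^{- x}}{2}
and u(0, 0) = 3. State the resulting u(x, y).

Substitute the ansatz u = A y^{2} + B x y + C e^{- x} into the left-hand side.
Derivatives of the ansatz:
  u_y = 2 A y + B x
  u_x = B y - C e^{- x}
Term by term:
  1/2·u_y = A y + \frac{B x}{2}
  3/2·u_x = \frac{3 B y}{2} - \frac{3 C e^{- x}}{2}
So the left-hand side equals
  A y + \frac{B x}{2} + \frac{3 B y}{2} - \frac{3 C e^{- x}}{2}
This must equal f(x, y) identically; expanded, f = \frac{x}{2} + \frac{9 y}{2} - \frac{9 e^{- x}}{2}.
Matching coefficients of the independent functions:
  [x]:  \frac{B}{2} = \frac{1}{2}
  [y]:  A + \frac{3 B}{2} = \frac{9}{2}
  [e^{- x}]:  - \frac{3 C}{2} = - \frac{9}{2}
Solving: A = 3, B = 1, C = 3.
Check against the point condition:
  u(0, 0) = 3  ⟹  C = 3  ✓
Hence u(x, y) = x y + 3 y^{2} + 3 e^{- x}.

Answer: u(x, y) = x y + 3 y^{2} + 3 e^{- x}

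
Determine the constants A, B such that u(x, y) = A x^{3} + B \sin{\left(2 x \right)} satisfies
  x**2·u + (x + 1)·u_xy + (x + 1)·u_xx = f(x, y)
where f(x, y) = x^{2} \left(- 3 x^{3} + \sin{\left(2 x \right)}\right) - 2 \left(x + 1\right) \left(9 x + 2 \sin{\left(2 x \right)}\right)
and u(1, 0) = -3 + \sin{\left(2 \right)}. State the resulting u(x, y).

Answer: u(x, y) = - 3 x^{3} + \sin{\left(2 x \right)}

Derivation:
Substitute the ansatz u = A x^{3} + B \sin{\left(2 x \right)} into the left-hand side.
Derivatives of the ansatz:
  u_xy = 0
  u_xx = 6 A x - 4 B \sin{\left(2 x \right)}
Term by term:
  x**2·u = A x^{5} + B x^{2} \sin{\left(2 x \right)}
  (x + 1)·u_xy = 0
  (x + 1)·u_xx = 6 A x^{2} + 6 A x - 4 B x \sin{\left(2 x \right)} - 4 B \sin{\left(2 x \right)}
So the left-hand side equals
  A x^{5} + 6 A x^{2} + 6 A x + B x^{2} \sin{\left(2 x \right)} - 4 B x \sin{\left(2 x \right)} - 4 B \sin{\left(2 x \right)}
This must equal f(x, y) identically; expanded, f = - 3 x^{5} + x^{2} \sin{\left(2 x \right)} - 18 x^{2} - 4 x \sin{\left(2 x \right)} - 18 x - 4 \sin{\left(2 x \right)}.
Matching coefficients of the independent functions:
  [x, x^{2}]:  6 A = -18
  [x^{5}]:  A = -3
  [x \sin{\left(2 x \right)}, \sin{\left(2 x \right)}]:  - 4 B = -4
  [x^{2} \sin{\left(2 x \right)}]:  B = 1
Solving: A = -3, B = 1.
Check against the point condition:
  u(1, 0) = -3 + \sin{\left(2 \right)}  ⟹  A + B \sin{\left(2 \right)} = -3 + \sin{\left(2 \right)}  ✓
Hence u(x, y) = - 3 x^{3} + \sin{\left(2 x \right)}.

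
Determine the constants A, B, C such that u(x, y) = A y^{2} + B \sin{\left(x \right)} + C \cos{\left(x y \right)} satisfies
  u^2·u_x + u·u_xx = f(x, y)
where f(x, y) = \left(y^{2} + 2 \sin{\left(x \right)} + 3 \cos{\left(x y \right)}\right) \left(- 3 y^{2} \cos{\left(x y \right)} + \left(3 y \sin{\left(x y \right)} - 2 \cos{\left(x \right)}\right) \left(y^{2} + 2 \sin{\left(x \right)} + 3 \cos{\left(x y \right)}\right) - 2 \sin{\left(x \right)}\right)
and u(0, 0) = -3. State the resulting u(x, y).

Answer: u(x, y) = - y^{2} - 2 \sin{\left(x \right)} - 3 \cos{\left(x y \right)}

Derivation:
Substitute the ansatz u = A y^{2} + B \sin{\left(x \right)} + C \cos{\left(x y \right)} into the left-hand side.
Derivatives of the ansatz:
  u_x = B \cos{\left(x \right)} - C y \sin{\left(x y \right)}
  u_xx = - B \sin{\left(x \right)} - C y^{2} \cos{\left(x y \right)}
Term by term:
  u^2·u_x = A^{2} B y^{4} \cos{\left(x \right)} - A^{2} C y^{5} \sin{\left(x y \right)} + 2 A B^{2} y^{2} \sin{\left(x \right)} \cos{\left(x \right)} - 2 A B C y^{3} \sin{\left(x \right)} \sin{\left(x y \right)} + 2 A B C y^{2} \cos{\left(x \right)} \cos{\left(x y \right)} - 2 A C^{2} y^{3} \sin{\left(x y \right)} \cos{\left(x y \right)} + B^{3} \sin^{2}{\left(x \right)} \cos{\left(x \right)} - B^{2} C y \sin^{2}{\left(x \right)} \sin{\left(x y \right)} + 2 B^{2} C \sin{\left(x \right)} \cos{\left(x \right)} \cos{\left(x y \right)} - 2 B C^{2} y \sin{\left(x \right)} \sin{\left(x y \right)} \cos{\left(x y \right)} + B C^{2} \cos{\left(x \right)} \cos^{2}{\left(x y \right)} - C^{3} y \sin{\left(x y \right)} \cos^{2}{\left(x y \right)}
  u·u_xx = - A B y^{2} \sin{\left(x \right)} - A C y^{4} \cos{\left(x y \right)} - B^{2} \sin^{2}{\left(x \right)} - B C y^{2} \sin{\left(x \right)} \cos{\left(x y \right)} - B C \sin{\left(x \right)} \cos{\left(x y \right)} - C^{2} y^{2} \cos^{2}{\left(x y \right)}
So the left-hand side equals
  A^{2} B y^{4} \cos{\left(x \right)} - A^{2} C y^{5} \sin{\left(x y \right)} + 2 A B^{2} y^{2} \sin{\left(x \right)} \cos{\left(x \right)} - 2 A B C y^{3} \sin{\left(x \right)} \sin{\left(x y \right)} + 2 A B C y^{2} \cos{\left(x \right)} \cos{\left(x y \right)} - A B y^{2} \sin{\left(x \right)} - 2 A C^{2} y^{3} \sin{\left(x y \right)} \cos{\left(x y \right)} - A C y^{4} \cos{\left(x y \right)} + B^{3} \sin^{2}{\left(x \right)} \cos{\left(x \right)} - B^{2} C y \sin^{2}{\left(x \right)} \sin{\left(x y \right)} + 2 B^{2} C \sin{\left(x \right)} \cos{\left(x \right)} \cos{\left(x y \right)} - B^{2} \sin^{2}{\left(x \right)} - 2 B C^{2} y \sin{\left(x \right)} \sin{\left(x y \right)} \cos{\left(x y \right)} + B C^{2} \cos{\left(x \right)} \cos^{2}{\left(x y \right)} - B C y^{2} \sin{\left(x \right)} \cos{\left(x y \right)} - B C \sin{\left(x \right)} \cos{\left(x y \right)} - C^{3} y \sin{\left(x y \right)} \cos^{2}{\left(x y \right)} - C^{2} y^{2} \cos^{2}{\left(x y \right)}
This must equal f(x, y) identically; expanded, f = 3 y^{5} \sin{\left(x y \right)} - 2 y^{4} \cos{\left(x \right)} - 3 y^{4} \cos{\left(x y \right)} + 12 y^{3} \sin{\left(x \right)} \sin{\left(x y \right)} + 18 y^{3} \sin{\left(x y \right)} \cos{\left(x y \right)} - 8 y^{2} \sin{\left(x \right)} \cos{\left(x \right)} - 6 y^{2} \sin{\left(x \right)} \cos{\left(x y \right)} - 2 y^{2} \sin{\left(x \right)} - 12 y^{2} \cos{\left(x \right)} \cos{\left(x y \right)} - 9 y^{2} \cos^{2}{\left(x y \right)} + 12 y \sin^{2}{\left(x \right)} \sin{\left(x y \right)} + 36 y \sin{\left(x \right)} \sin{\left(x y \right)} \cos{\left(x y \right)} + 27 y \sin{\left(x y \right)} \cos^{2}{\left(x y \right)} - 8 \sin^{2}{\left(x \right)} \cos{\left(x \right)} - 4 \sin^{2}{\left(x \right)} - 24 \sin{\left(x \right)} \cos{\left(x \right)} \cos{\left(x y \right)} - 6 \sin{\left(x \right)} \cos{\left(x y \right)} - 18 \cos{\left(x \right)} \cos^{2}{\left(x y \right)}.
Matching coefficients of the independent functions:
(each divided by its leading coefficient; functions giving the same equation are listed together)
  [y^{2} \sin{\left(x \right)}]:  A B - 2 = 0
  [y^{2} \cos^{2}{\left(x y \right)}]:  C^{2} - 9 = 0
  [y^{4} \cos{\left(x \right)}]:  A^{2} B + 2 = 0
  [y^{4} \cos{\left(x y \right)}]:  A C - 3 = 0
  [y^{5} \sin{\left(x y \right)}]:  A^{2} C + 3 = 0
  [\sin{\left(x \right)} \cos{\left(x y \right)}, y^{2} \sin{\left(x \right)} \cos{\left(x y \right)}]:  B C - 6 = 0
  [\sin^{2}{\left(x \right)} \cos{\left(x \right)}]:  B^{3} + 8 = 0
  [\cos{\left(x \right)} \cos^{2}{\left(x y \right)}, y \sin{\left(x \right)} \sin{\left(x y \right)} \cos{\left(x y \right)}]:  B C^{2} + 18 = 0
  [y \sin^{2}{\left(x \right)} \sin{\left(x y \right)}, \sin{\left(x \right)} \cos{\left(x \right)} \cos{\left(x y \right)}]:  B^{2} C + 12 = 0
  [y \sin{\left(x y \right)} \cos^{2}{\left(x y \right)}]:  C^{3} + 27 = 0
  [y^{2} \sin{\left(x \right)} \cos{\left(x \right)}]:  A B^{2} + 4 = 0
  [y^{2} \cos{\left(x \right)} \cos{\left(x y \right)}, y^{3} \sin{\left(x \right)} \sin{\left(x y \right)}]:  A B C + 6 = 0
  [y^{3} \sin{\left(x y \right)} \cos{\left(x y \right)}]:  A C^{2} + 9 = 0
  [\sin^{2}{\left(x \right)}]:  B^{2} - 4 = 0
Solving: A = -1, B = -2, C = -3.
Check against the point condition:
  u(0, 0) = -3  ⟹  C = -3  ✓
Hence u(x, y) = - y^{2} - 2 \sin{\left(x \right)} - 3 \cos{\left(x y \right)}.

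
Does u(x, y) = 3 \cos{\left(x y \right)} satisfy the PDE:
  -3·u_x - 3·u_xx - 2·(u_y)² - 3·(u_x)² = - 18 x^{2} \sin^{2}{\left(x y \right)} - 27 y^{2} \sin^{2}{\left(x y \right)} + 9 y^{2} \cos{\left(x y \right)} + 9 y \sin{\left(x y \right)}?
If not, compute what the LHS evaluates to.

Evaluate each term of the left-hand side for u = 3 \cos{\left(x y \right)}.
Derivatives:
  u_x = - 3 y \sin{\left(x y \right)}
  u_xx = - 3 y^{2} \cos{\left(x y \right)}
  u_y = - 3 x \sin{\left(x y \right)}
Terms:
  -3·u_x = 9 y \sin{\left(x y \right)}
  -3·u_xx = 9 y^{2} \cos{\left(x y \right)}
  -2·(u_y)² = - 18 x^{2} \sin^{2}{\left(x y \right)}
  -3·(u_x)² = - 27 y^{2} \sin^{2}{\left(x y \right)}
Sum: LHS = - 18 x^{2} \sin^{2}{\left(x y \right)} - 27 y^{2} \sin^{2}{\left(x y \right)} + 9 y^{2} \cos{\left(x y \right)} + 9 y \sin{\left(x y \right)}
This is exactly the given right-hand side, so u is a solution.

Answer: Yes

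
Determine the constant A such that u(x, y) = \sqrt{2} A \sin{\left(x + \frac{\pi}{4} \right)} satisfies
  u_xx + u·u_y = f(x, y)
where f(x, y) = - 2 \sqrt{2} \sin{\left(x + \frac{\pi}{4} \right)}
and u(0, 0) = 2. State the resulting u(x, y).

Substitute the ansatz u = \sqrt{2} A \sin{\left(x + \frac{\pi}{4} \right)} into the left-hand side.
Derivatives of the ansatz:
  u_xx = - \sqrt{2} A \sin{\left(x + \frac{\pi}{4} \right)}
  u_y = 0
Term by term:
  u_xx = - \sqrt{2} A \sin{\left(x + \frac{\pi}{4} \right)}
  u·u_y = 0
So the left-hand side equals
  - \sqrt{2} A \sin{\left(x + \frac{\pi}{4} \right)}
This must equal f(x, y) = - 2 \sqrt{2} \sin{\left(x + \frac{\pi}{4} \right)} identically.
Matching coefficients of the independent functions:
  [\sqrt{2} \sin{\left(x + \frac{\pi}{4} \right)}]:  - A = -2
Solving: A = 2.
Check against the point condition:
  u(0, 0) = 2  ⟹  A = 2  ✓
Hence u(x, y) = 2 \sqrt{2} \sin{\left(x + \frac{\pi}{4} \right)}.

Answer: u(x, y) = 2 \sqrt{2} \sin{\left(x + \frac{\pi}{4} \right)}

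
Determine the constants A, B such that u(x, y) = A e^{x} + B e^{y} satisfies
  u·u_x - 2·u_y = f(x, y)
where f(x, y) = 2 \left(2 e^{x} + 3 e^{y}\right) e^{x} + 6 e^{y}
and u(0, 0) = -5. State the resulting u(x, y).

Substitute the ansatz u = A e^{x} + B e^{y} into the left-hand side.
Derivatives of the ansatz:
  u_x = A e^{x}
  u_y = B e^{y}
Term by term:
  u·u_x = A^{2} e^{2 x} + A B e^{x} e^{y}
  -2·u_y = - 2 B e^{y}
So the left-hand side equals
  A^{2} e^{2 x} + A B e^{x} e^{y} - 2 B e^{y}
This must equal f(x, y) identically; expanded, f = 4 e^{2 x} + 6 e^{x} e^{y} + 6 e^{y}.
Matching coefficients of the independent functions:
  [e^{x} e^{y}]:  A B = 6
  [e^{2 x}]:  A^{2} = 4
  [e^{y}]:  - 2 B = 6
Solving: A = -2, B = -3.
Check against the point condition:
  u(0, 0) = -5  ⟹  A + B = -5  ✓
Hence u(x, y) = - 2 e^{x} - 3 e^{y}.

Answer: u(x, y) = - 2 e^{x} - 3 e^{y}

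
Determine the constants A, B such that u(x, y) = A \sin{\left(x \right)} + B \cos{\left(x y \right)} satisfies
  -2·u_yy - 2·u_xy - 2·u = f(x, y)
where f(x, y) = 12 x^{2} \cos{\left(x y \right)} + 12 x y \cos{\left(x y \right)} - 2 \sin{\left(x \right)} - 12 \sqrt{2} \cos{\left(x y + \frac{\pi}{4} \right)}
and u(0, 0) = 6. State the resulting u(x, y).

Substitute the ansatz u = A \sin{\left(x \right)} + B \cos{\left(x y \right)} into the left-hand side.
Derivatives of the ansatz:
  u_yy = - B x^{2} \cos{\left(x y \right)}
  u_xy = - B x y \cos{\left(x y \right)} - B \sin{\left(x y \right)}
Term by term:
  -2·u_yy = 2 B x^{2} \cos{\left(x y \right)}
  -2·u_xy = 2 B x y \cos{\left(x y \right)} + 2 B \sin{\left(x y \right)}
  -2·u = - 2 A \sin{\left(x \right)} - 2 B \cos{\left(x y \right)}
So the left-hand side equals
  - 2 A \sin{\left(x \right)} + 2 B x^{2} \cos{\left(x y \right)} + 2 B x y \cos{\left(x y \right)} + 2 B \sin{\left(x y \right)} - 2 B \cos{\left(x y \right)}
This must equal f(x, y) identically; expanded, f = 12 x^{2} \cos{\left(x y \right)} + 12 x y \cos{\left(x y \right)} - 2 \sin{\left(x \right)} + 12 \sin{\left(x y \right)} - 12 \cos{\left(x y \right)}.
Matching coefficients of the independent functions:
  [x^{2} \cos{\left(x y \right)}, x y \cos{\left(x y \right)}, \sin{\left(x y \right)}]:  2 B = 12
  [\sin{\left(x \right)}]:  - 2 A = -2
  [\cos{\left(x y \right)}]:  - 2 B = -12
Solving: A = 1, B = 6.
Check against the point condition:
  u(0, 0) = 6  ⟹  B = 6  ✓
Hence u(x, y) = \sin{\left(x \right)} + 6 \cos{\left(x y \right)}.

Answer: u(x, y) = \sin{\left(x \right)} + 6 \cos{\left(x y \right)}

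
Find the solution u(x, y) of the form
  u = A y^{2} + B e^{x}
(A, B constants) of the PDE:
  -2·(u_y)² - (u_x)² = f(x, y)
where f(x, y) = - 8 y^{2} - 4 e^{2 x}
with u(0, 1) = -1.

Substitute the ansatz u = A y^{2} + B e^{x} into the left-hand side.
Derivatives of the ansatz:
  u_y = 2 A y
  u_x = B e^{x}
Term by term:
  -2·(u_y)² = - 8 A^{2} y^{2}
  -(u_x)² = - B^{2} e^{2 x}
So the left-hand side equals
  - 8 A^{2} y^{2} - B^{2} e^{2 x}
This must equal f(x, y) = - 8 y^{2} - 4 e^{2 x} identically.
Matching coefficients of the independent functions:
  [y^{2}]:  - 8 A^{2} = -8
  [e^{2 x}]:  - B^{2} = -4
These equations allow (A, B) = (-1, -2) or (-1, 2) or (1, -2) or (1, 2).
Impose the point condition(s):
  u(0, 1) = -1  ⟹  A + B = -1
Only A = 1, B = -2 satisfies everything.
Hence u(x, y) = y^{2} - 2 e^{x}.

Answer: u(x, y) = y^{2} - 2 e^{x}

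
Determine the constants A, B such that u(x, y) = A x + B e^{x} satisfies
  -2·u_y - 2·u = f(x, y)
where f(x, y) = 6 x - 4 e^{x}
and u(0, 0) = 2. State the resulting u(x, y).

Answer: u(x, y) = - 3 x + 2 e^{x}

Derivation:
Substitute the ansatz u = A x + B e^{x} into the left-hand side.
Derivatives of the ansatz:
  u_y = 0
Term by term:
  -2·u_y = 0
  -2·u = - 2 A x - 2 B e^{x}
So the left-hand side equals
  - 2 A x - 2 B e^{x}
This must equal f(x, y) = 6 x - 4 e^{x} identically.
Matching coefficients of the independent functions:
  [x]:  - 2 A = 6
  [e^{x}]:  - 2 B = -4
Solving: A = -3, B = 2.
Check against the point condition:
  u(0, 0) = 2  ⟹  B = 2  ✓
Hence u(x, y) = - 3 x + 2 e^{x}.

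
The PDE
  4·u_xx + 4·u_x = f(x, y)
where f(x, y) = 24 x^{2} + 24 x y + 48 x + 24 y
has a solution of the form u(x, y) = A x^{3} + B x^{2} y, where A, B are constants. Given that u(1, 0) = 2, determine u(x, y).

Substitute the ansatz u = A x^{3} + B x^{2} y into the left-hand side.
Derivatives of the ansatz:
  u_xx = 6 A x + 2 B y
  u_x = 3 A x^{2} + 2 B x y
Term by term:
  4·u_xx = 24 A x + 8 B y
  4·u_x = 12 A x^{2} + 8 B x y
So the left-hand side equals
  12 A x^{2} + 24 A x + 8 B x y + 8 B y
This must equal f(x, y) = 24 x^{2} + 24 x y + 48 x + 24 y identically.
Matching coefficients of the independent functions:
  [x]:  24 A = 48
  [x^{2}]:  12 A = 24
  [y, x y]:  8 B = 24
Solving: A = 2, B = 3.
Check against the point condition:
  u(1, 0) = 2  ⟹  A = 2  ✓
Hence u(x, y) = 2 x^{3} + 3 x^{2} y.

Answer: u(x, y) = 2 x^{3} + 3 x^{2} y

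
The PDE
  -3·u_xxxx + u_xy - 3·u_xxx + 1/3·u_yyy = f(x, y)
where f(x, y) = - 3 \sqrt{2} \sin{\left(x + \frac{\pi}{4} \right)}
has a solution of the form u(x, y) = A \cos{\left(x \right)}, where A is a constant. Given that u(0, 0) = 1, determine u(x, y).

Answer: u(x, y) = \cos{\left(x \right)}

Derivation:
Substitute the ansatz u = A \cos{\left(x \right)} into the left-hand side.
Derivatives of the ansatz:
  u_xxxx = A \cos{\left(x \right)}
  u_xy = 0
  u_xxx = A \sin{\left(x \right)}
  u_yyy = 0
Term by term:
  -3·u_xxxx = - 3 A \cos{\left(x \right)}
  u_xy = 0
  -3·u_xxx = - 3 A \sin{\left(x \right)}
  1/3·u_yyy = 0
So the left-hand side equals
  - 3 A \sin{\left(x \right)} - 3 A \cos{\left(x \right)}
This must equal f(x, y) identically; expanded, f = - 3 \sin{\left(x \right)} - 3 \cos{\left(x \right)}.
Matching coefficients of the independent functions:
  [\sin{\left(x \right)}, \cos{\left(x \right)}]:  - 3 A = -3
Solving: A = 1.
Check against the point condition:
  u(0, 0) = 1  ⟹  A = 1  ✓
Hence u(x, y) = \cos{\left(x \right)}.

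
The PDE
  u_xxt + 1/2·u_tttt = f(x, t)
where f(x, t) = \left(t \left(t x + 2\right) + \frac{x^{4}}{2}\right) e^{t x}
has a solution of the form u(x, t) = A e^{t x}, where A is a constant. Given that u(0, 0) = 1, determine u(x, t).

Substitute the ansatz u = A e^{t x} into the left-hand side.
Derivatives of the ansatz:
  u_xxt = A t^{2} x e^{t x} + 2 A t e^{t x}
  u_tttt = A x^{4} e^{t x}
Term by term:
  u_xxt = A t^{2} x e^{t x} + 2 A t e^{t x}
  1/2·u_tttt = \frac{A x^{4} e^{t x}}{2}
So the left-hand side equals
  A t^{2} x e^{t x} + 2 A t e^{t x} + \frac{A x^{4} e^{t x}}{2}
This must equal f(x, t) identically; expanded, f = t^{2} x e^{t x} + 2 t e^{t x} + \frac{x^{4} e^{t x}}{2}.
Matching coefficients of the independent functions:
  [t e^{t x}]:  2 A = 2
  [x^{4} e^{t x}]:  \frac{A}{2} = \frac{1}{2}
  [t^{2} x e^{t x}]:  A = 1
Solving: A = 1.
Check against the point condition:
  u(0, 0) = 1  ⟹  A = 1  ✓
Hence u(x, t) = e^{t x}.

Answer: u(x, t) = e^{t x}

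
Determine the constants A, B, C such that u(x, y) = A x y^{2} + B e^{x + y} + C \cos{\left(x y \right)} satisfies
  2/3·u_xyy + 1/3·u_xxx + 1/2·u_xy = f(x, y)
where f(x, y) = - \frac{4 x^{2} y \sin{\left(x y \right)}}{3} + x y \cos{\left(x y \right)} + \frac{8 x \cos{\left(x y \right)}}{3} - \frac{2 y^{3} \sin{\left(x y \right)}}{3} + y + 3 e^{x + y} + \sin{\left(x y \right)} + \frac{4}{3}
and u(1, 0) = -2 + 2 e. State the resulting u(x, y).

Substitute the ansatz u = A x y^{2} + B e^{x + y} + C \cos{\left(x y \right)} into the left-hand side.
Derivatives of the ansatz:
  u_xyy = 2 A + B e^{x} e^{y} + C x^{2} y \sin{\left(x y \right)} - 2 C x \cos{\left(x y \right)}
  u_xxx = B e^{x} e^{y} + C y^{3} \sin{\left(x y \right)}
  u_xy = 2 A y + B e^{x} e^{y} - C x y \cos{\left(x y \right)} - C \sin{\left(x y \right)}
Term by term:
  2/3·u_xyy = \frac{4 A}{3} + \frac{2 B e^{x} e^{y}}{3} + \frac{2 C x^{2} y \sin{\left(x y \right)}}{3} - \frac{4 C x \cos{\left(x y \right)}}{3}
  1/3·u_xxx = \frac{B e^{x} e^{y}}{3} + \frac{C y^{3} \sin{\left(x y \right)}}{3}
  1/2·u_xy = A y + \frac{B e^{x} e^{y}}{2} - \frac{C x y \cos{\left(x y \right)}}{2} - \frac{C \sin{\left(x y \right)}}{2}
So the left-hand side equals
  A y + \frac{4 A}{3} + \frac{3 B e^{x} e^{y}}{2} + \frac{2 C x^{2} y \sin{\left(x y \right)}}{3} - \frac{C x y \cos{\left(x y \right)}}{2} - \frac{4 C x \cos{\left(x y \right)}}{3} + \frac{C y^{3} \sin{\left(x y \right)}}{3} - \frac{C \sin{\left(x y \right)}}{2}
This must equal f(x, y) identically; expanded, f = - \frac{4 x^{2} y \sin{\left(x y \right)}}{3} + x y \cos{\left(x y \right)} + \frac{8 x \cos{\left(x y \right)}}{3} - \frac{2 y^{3} \sin{\left(x y \right)}}{3} + y + 3 e^{x} e^{y} + \sin{\left(x y \right)} + \frac{4}{3}.
Matching coefficients of the independent functions:
  [constant term]:  \frac{4 A}{3} = \frac{4}{3}
  [y]:  A = 1
  [x \cos{\left(x y \right)}]:  - \frac{4 C}{3} = \frac{8}{3}
  [y^{3} \sin{\left(x y \right)}]:  \frac{C}{3} = - \frac{2}{3}
  [e^{x} e^{y}]:  \frac{3 B}{2} = 3
  [x y \cos{\left(x y \right)}, \sin{\left(x y \right)}]:  - \frac{C}{2} = 1
  [x^{2} y \sin{\left(x y \right)}]:  \frac{2 C}{3} = - \frac{4}{3}
Solving: A = 1, B = 2, C = -2.
Check against the point condition:
  u(1, 0) = -2 + 2 e  ⟹  e B + C = -2 + 2 e  ✓
Hence u(x, y) = x y^{2} + 2 e^{x + y} - 2 \cos{\left(x y \right)}.

Answer: u(x, y) = x y^{2} + 2 e^{x + y} - 2 \cos{\left(x y \right)}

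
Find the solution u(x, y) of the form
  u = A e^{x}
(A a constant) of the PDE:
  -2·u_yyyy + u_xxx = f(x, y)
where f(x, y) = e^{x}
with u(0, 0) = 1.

Substitute the ansatz u = A e^{x} into the left-hand side.
Derivatives of the ansatz:
  u_yyyy = 0
  u_xxx = A e^{x}
Term by term:
  -2·u_yyyy = 0
  u_xxx = A e^{x}
So the left-hand side equals
  A e^{x}
This must equal f(x, y) = e^{x} identically.
Matching coefficients of the independent functions:
  [e^{x}]:  A = 1
Solving: A = 1.
Check against the point condition:
  u(0, 0) = 1  ⟹  A = 1  ✓
Hence u(x, y) = e^{x}.

Answer: u(x, y) = e^{x}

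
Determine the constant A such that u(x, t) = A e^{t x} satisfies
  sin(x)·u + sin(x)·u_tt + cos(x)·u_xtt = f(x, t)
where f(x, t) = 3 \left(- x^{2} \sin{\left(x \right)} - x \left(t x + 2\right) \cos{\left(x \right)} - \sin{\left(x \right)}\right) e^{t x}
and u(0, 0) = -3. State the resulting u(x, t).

Answer: u(x, t) = - 3 e^{t x}

Derivation:
Substitute the ansatz u = A e^{t x} into the left-hand side.
Derivatives of the ansatz:
  u_tt = A x^{2} e^{t x}
  u_xtt = A t x^{2} e^{t x} + 2 A x e^{t x}
Term by term:
  sin(x)·u = A e^{t x} \sin{\left(x \right)}
  sin(x)·u_tt = A x^{2} e^{t x} \sin{\left(x \right)}
  cos(x)·u_xtt = A t x^{2} e^{t x} \cos{\left(x \right)} + 2 A x e^{t x} \cos{\left(x \right)}
So the left-hand side equals
  A t x^{2} e^{t x} \cos{\left(x \right)} + A x^{2} e^{t x} \sin{\left(x \right)} + 2 A x e^{t x} \cos{\left(x \right)} + A e^{t x} \sin{\left(x \right)}
This must equal f(x, t) identically; expanded, f = - 3 t x^{2} e^{t x} \cos{\left(x \right)} - 3 x^{2} e^{t x} \sin{\left(x \right)} - 6 x e^{t x} \cos{\left(x \right)} - 3 e^{t x} \sin{\left(x \right)}.
Matching coefficients of the independent functions:
  [e^{t x} \sin{\left(x \right)}, x^{2} e^{t x} \sin{\left(x \right)}, t x^{2} e^{t x} \cos{\left(x \right)}]:  A = -3
  [x e^{t x} \cos{\left(x \right)}]:  2 A = -6
Solving: A = -3.
Check against the point condition:
  u(0, 0) = -3  ⟹  A = -3  ✓
Hence u(x, t) = - 3 e^{t x}.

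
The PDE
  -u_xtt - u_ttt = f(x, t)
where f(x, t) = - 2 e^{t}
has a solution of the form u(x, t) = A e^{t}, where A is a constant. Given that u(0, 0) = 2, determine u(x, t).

Answer: u(x, t) = 2 e^{t}

Derivation:
Substitute the ansatz u = A e^{t} into the left-hand side.
Derivatives of the ansatz:
  u_xtt = 0
  u_ttt = A e^{t}
Term by term:
  -u_xtt = 0
  -u_ttt = - A e^{t}
So the left-hand side equals
  - A e^{t}
This must equal f(x, t) = - 2 e^{t} identically.
Matching coefficients of the independent functions:
  [e^{t}]:  - A = -2
Solving: A = 2.
Check against the point condition:
  u(0, 0) = 2  ⟹  A = 2  ✓
Hence u(x, t) = 2 e^{t}.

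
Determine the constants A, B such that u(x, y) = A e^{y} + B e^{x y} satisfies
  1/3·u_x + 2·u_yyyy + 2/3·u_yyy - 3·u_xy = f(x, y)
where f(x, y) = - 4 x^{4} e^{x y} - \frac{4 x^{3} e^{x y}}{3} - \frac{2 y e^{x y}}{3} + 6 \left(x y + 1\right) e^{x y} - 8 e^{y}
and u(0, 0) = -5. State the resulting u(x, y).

Substitute the ansatz u = A e^{y} + B e^{x y} into the left-hand side.
Derivatives of the ansatz:
  u_x = B y e^{x y}
  u_yyyy = A e^{y} + B x^{4} e^{x y}
  u_yyy = A e^{y} + B x^{3} e^{x y}
  u_xy = B x y e^{x y} + B e^{x y}
Term by term:
  1/3·u_x = \frac{B y e^{x y}}{3}
  2·u_yyyy = 2 A e^{y} + 2 B x^{4} e^{x y}
  2/3·u_yyy = \frac{2 A e^{y}}{3} + \frac{2 B x^{3} e^{x y}}{3}
  -3·u_xy = - 3 B x y e^{x y} - 3 B e^{x y}
So the left-hand side equals
  \frac{8 A e^{y}}{3} + 2 B x^{4} e^{x y} + \frac{2 B x^{3} e^{x y}}{3} - 3 B x y e^{x y} + \frac{B y e^{x y}}{3} - 3 B e^{x y}
This must equal f(x, y) identically; expanded, f = - 4 x^{4} e^{x y} - \frac{4 x^{3} e^{x y}}{3} + 6 x y e^{x y} - \frac{2 y e^{x y}}{3} - 8 e^{y} + 6 e^{x y}.
Matching coefficients of the independent functions:
  [x^{3} e^{x y}]:  \frac{2 B}{3} = - \frac{4}{3}
  [x^{4} e^{x y}]:  2 B = -4
  [y e^{x y}]:  \frac{B}{3} = - \frac{2}{3}
  [x y e^{x y}, e^{x y}]:  - 3 B = 6
  [e^{y}]:  \frac{8 A}{3} = -8
Solving: A = -3, B = -2.
Check against the point condition:
  u(0, 0) = -5  ⟹  A + B = -5  ✓
Hence u(x, y) = - 3 e^{y} - 2 e^{x y}.

Answer: u(x, y) = - 3 e^{y} - 2 e^{x y}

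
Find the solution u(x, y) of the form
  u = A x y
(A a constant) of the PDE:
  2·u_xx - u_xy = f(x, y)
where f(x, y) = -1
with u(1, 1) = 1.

Answer: u(x, y) = x y

Derivation:
Substitute the ansatz u = A x y into the left-hand side.
Derivatives of the ansatz:
  u_xx = 0
  u_xy = A
Term by term:
  2·u_xx = 0
  -u_xy = - A
So the left-hand side equals
  - A
This must equal f(x, y) = -1 identically.
Matching coefficients of the independent functions:
  [constant term]:  - A = -1
Solving: A = 1.
Check against the point condition:
  u(1, 1) = 1  ⟹  A = 1  ✓
Hence u(x, y) = x y.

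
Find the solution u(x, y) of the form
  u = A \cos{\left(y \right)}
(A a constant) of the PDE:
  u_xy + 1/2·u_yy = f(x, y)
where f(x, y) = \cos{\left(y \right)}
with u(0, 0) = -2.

Answer: u(x, y) = - 2 \cos{\left(y \right)}

Derivation:
Substitute the ansatz u = A \cos{\left(y \right)} into the left-hand side.
Derivatives of the ansatz:
  u_xy = 0
  u_yy = - A \cos{\left(y \right)}
Term by term:
  u_xy = 0
  1/2·u_yy = - \frac{A \cos{\left(y \right)}}{2}
So the left-hand side equals
  - \frac{A \cos{\left(y \right)}}{2}
This must equal f(x, y) = \cos{\left(y \right)} identically.
Matching coefficients of the independent functions:
  [\cos{\left(y \right)}]:  - \frac{A}{2} = 1
Solving: A = -2.
Check against the point condition:
  u(0, 0) = -2  ⟹  A = -2  ✓
Hence u(x, y) = - 2 \cos{\left(y \right)}.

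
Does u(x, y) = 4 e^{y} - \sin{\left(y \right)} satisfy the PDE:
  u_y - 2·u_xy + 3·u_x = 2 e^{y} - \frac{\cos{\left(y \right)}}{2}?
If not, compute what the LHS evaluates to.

Answer: No, the LHS evaluates to 4 e^{y} - \cos{\left(y \right)}

Derivation:
Evaluate each term of the left-hand side for u = 4 e^{y} - \sin{\left(y \right)}.
Derivatives:
  u_y = 4 e^{y} - \cos{\left(y \right)}
  u_xy = 0
  u_x = 0
Terms:
  u_y = 4 e^{y} - \cos{\left(y \right)}
  -2·u_xy = 0
  3·u_x = 0
Sum: LHS = 4 e^{y} - \cos{\left(y \right)}
Given right-hand side: 2 e^{y} - \frac{\cos{\left(y \right)}}{2}. Difference LHS − RHS = 2 e^{y} - \frac{\cos{\left(y \right)}}{2} ≠ 0, so u is not a solution.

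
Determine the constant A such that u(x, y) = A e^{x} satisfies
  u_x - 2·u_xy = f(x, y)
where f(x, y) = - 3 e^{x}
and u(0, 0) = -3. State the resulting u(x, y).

Substitute the ansatz u = A e^{x} into the left-hand side.
Derivatives of the ansatz:
  u_x = A e^{x}
  u_xy = 0
Term by term:
  u_x = A e^{x}
  -2·u_xy = 0
So the left-hand side equals
  A e^{x}
This must equal f(x, y) = - 3 e^{x} identically.
Matching coefficients of the independent functions:
  [e^{x}]:  A = -3
Solving: A = -3.
Check against the point condition:
  u(0, 0) = -3  ⟹  A = -3  ✓
Hence u(x, y) = - 3 e^{x}.

Answer: u(x, y) = - 3 e^{x}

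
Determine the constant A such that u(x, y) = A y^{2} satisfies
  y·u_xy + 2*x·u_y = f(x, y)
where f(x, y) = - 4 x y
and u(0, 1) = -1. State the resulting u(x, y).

Substitute the ansatz u = A y^{2} into the left-hand side.
Derivatives of the ansatz:
  u_xy = 0
  u_y = 2 A y
Term by term:
  y·u_xy = 0
  2*x·u_y = 4 A x y
So the left-hand side equals
  4 A x y
This must equal f(x, y) = - 4 x y identically.
Matching coefficients of the independent functions:
  [x y]:  4 A = -4
Solving: A = -1.
Check against the point condition:
  u(0, 1) = -1  ⟹  A = -1  ✓
Hence u(x, y) = - y^{2}.

Answer: u(x, y) = - y^{2}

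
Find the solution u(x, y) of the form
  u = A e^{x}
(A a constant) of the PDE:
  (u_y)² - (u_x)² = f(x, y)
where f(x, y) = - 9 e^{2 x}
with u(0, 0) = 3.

Substitute the ansatz u = A e^{x} into the left-hand side.
Derivatives of the ansatz:
  u_y = 0
  u_x = A e^{x}
Term by term:
  (u_y)² = 0
  -(u_x)² = - A^{2} e^{2 x}
So the left-hand side equals
  - A^{2} e^{2 x}
This must equal f(x, y) = - 9 e^{2 x} identically.
Matching coefficients of the independent functions:
  [e^{2 x}]:  - A^{2} = -9
These equations allow (A) = (-3) or (3).
Impose the point condition(s):
  u(0, 0) = 3  ⟹  A = 3
Only A = 3 satisfies everything.
Hence u(x, y) = 3 e^{x}.

Answer: u(x, y) = 3 e^{x}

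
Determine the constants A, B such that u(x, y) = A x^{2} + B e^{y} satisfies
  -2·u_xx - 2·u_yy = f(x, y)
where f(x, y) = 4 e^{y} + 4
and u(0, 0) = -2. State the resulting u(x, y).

Answer: u(x, y) = - x^{2} - 2 e^{y}

Derivation:
Substitute the ansatz u = A x^{2} + B e^{y} into the left-hand side.
Derivatives of the ansatz:
  u_xx = 2 A
  u_yy = B e^{y}
Term by term:
  -2·u_xx = - 4 A
  -2·u_yy = - 2 B e^{y}
So the left-hand side equals
  - 4 A - 2 B e^{y}
This must equal f(x, y) = 4 e^{y} + 4 identically.
Matching coefficients of the independent functions:
  [constant term]:  - 4 A = 4
  [e^{y}]:  - 2 B = 4
Solving: A = -1, B = -2.
Check against the point condition:
  u(0, 0) = -2  ⟹  B = -2  ✓
Hence u(x, y) = - x^{2} - 2 e^{y}.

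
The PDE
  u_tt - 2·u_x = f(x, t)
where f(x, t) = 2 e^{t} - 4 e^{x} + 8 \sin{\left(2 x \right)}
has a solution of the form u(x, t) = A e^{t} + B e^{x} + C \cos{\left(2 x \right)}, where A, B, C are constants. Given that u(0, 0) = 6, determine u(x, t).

Answer: u(x, t) = 2 e^{t} + 2 e^{x} + 2 \cos{\left(2 x \right)}

Derivation:
Substitute the ansatz u = A e^{t} + B e^{x} + C \cos{\left(2 x \right)} into the left-hand side.
Derivatives of the ansatz:
  u_tt = A e^{t}
  u_x = B e^{x} - 2 C \sin{\left(2 x \right)}
Term by term:
  u_tt = A e^{t}
  -2·u_x = - 2 B e^{x} + 4 C \sin{\left(2 x \right)}
So the left-hand side equals
  A e^{t} - 2 B e^{x} + 4 C \sin{\left(2 x \right)}
This must equal f(x, t) = 2 e^{t} - 4 e^{x} + 8 \sin{\left(2 x \right)} identically.
Matching coefficients of the independent functions:
  [e^{t}]:  A = 2
  [e^{x}]:  - 2 B = -4
  [\sin{\left(2 x \right)}]:  4 C = 8
Solving: A = 2, B = 2, C = 2.
Check against the point condition:
  u(0, 0) = 6  ⟹  A + B + C = 6  ✓
Hence u(x, t) = 2 e^{t} + 2 e^{x} + 2 \cos{\left(2 x \right)}.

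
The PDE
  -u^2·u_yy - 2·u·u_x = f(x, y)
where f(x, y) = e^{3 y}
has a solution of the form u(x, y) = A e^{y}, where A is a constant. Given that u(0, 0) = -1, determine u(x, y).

Substitute the ansatz u = A e^{y} into the left-hand side.
Derivatives of the ansatz:
  u_yy = A e^{y}
  u_x = 0
Term by term:
  -u^2·u_yy = - A^{3} e^{3 y}
  -2·u·u_x = 0
So the left-hand side equals
  - A^{3} e^{3 y}
This must equal f(x, y) = e^{3 y} identically.
Matching coefficients of the independent functions:
  [e^{3 y}]:  - A^{3} = 1
Solving: A = -1.
Check against the point condition:
  u(0, 0) = -1  ⟹  A = -1  ✓
Hence u(x, y) = - e^{y}.

Answer: u(x, y) = - e^{y}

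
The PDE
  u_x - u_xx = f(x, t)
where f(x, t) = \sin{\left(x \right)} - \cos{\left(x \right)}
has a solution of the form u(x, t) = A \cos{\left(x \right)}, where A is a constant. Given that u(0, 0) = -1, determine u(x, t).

Substitute the ansatz u = A \cos{\left(x \right)} into the left-hand side.
Derivatives of the ansatz:
  u_x = - A \sin{\left(x \right)}
  u_xx = - A \cos{\left(x \right)}
Term by term:
  u_x = - A \sin{\left(x \right)}
  -u_xx = A \cos{\left(x \right)}
So the left-hand side equals
  - A \sin{\left(x \right)} + A \cos{\left(x \right)}
This must equal f(x, t) = \sin{\left(x \right)} - \cos{\left(x \right)} identically.
Matching coefficients of the independent functions:
  [\sin{\left(x \right)}]:  - A = 1
  [\cos{\left(x \right)}]:  A = -1
Solving: A = -1.
Check against the point condition:
  u(0, 0) = -1  ⟹  A = -1  ✓
Hence u(x, t) = - \cos{\left(x \right)}.

Answer: u(x, t) = - \cos{\left(x \right)}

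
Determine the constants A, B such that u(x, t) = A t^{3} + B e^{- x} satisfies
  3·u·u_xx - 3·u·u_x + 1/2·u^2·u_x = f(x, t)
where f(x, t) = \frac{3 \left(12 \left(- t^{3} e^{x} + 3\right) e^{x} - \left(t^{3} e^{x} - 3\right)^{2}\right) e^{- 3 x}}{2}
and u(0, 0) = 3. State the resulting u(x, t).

Substitute the ansatz u = A t^{3} + B e^{- x} into the left-hand side.
Derivatives of the ansatz:
  u_xx = B e^{- x}
  u_x = - B e^{- x}
Term by term:
  3·u·u_xx = 3 A B t^{3} e^{- x} + 3 B^{2} e^{- 2 x}
  -3·u·u_x = 3 A B t^{3} e^{- x} + 3 B^{2} e^{- 2 x}
  1/2·u^2·u_x = - \frac{A^{2} B t^{6} e^{- x}}{2} - A B^{2} t^{3} e^{- 2 x} - \frac{B^{3} e^{- 3 x}}{2}
So the left-hand side equals
  - \frac{A^{2} B t^{6} e^{- x}}{2} - A B^{2} t^{3} e^{- 2 x} + 6 A B t^{3} e^{- x} - \frac{B^{3} e^{- 3 x}}{2} + 6 B^{2} e^{- 2 x}
This must equal f(x, t) identically; expanded, f = - \frac{3 t^{6} e^{- x}}{2} - 18 t^{3} e^{- x} + 9 t^{3} e^{- 2 x} + 54 e^{- 2 x} - \frac{27 e^{- 3 x}}{2}.
Matching coefficients of the independent functions:
  [t^{3} e^{- 2 x}]:  - A B^{2} = 9
  [t^{3} e^{- x}]:  6 A B = -18
  [t^{6} e^{- x}]:  - \frac{A^{2} B}{2} = - \frac{3}{2}
  [e^{- 3 x}]:  - \frac{B^{3}}{2} = - \frac{27}{2}
  [e^{- 2 x}]:  6 B^{2} = 54
Solving: A = -1, B = 3.
Check against the point condition:
  u(0, 0) = 3  ⟹  B = 3  ✓
Hence u(x, t) = - t^{3} + 3 e^{- x}.

Answer: u(x, t) = - t^{3} + 3 e^{- x}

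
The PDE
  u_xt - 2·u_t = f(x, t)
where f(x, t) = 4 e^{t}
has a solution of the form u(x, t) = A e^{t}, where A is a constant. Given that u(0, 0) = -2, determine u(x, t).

Answer: u(x, t) = - 2 e^{t}

Derivation:
Substitute the ansatz u = A e^{t} into the left-hand side.
Derivatives of the ansatz:
  u_xt = 0
  u_t = A e^{t}
Term by term:
  u_xt = 0
  -2·u_t = - 2 A e^{t}
So the left-hand side equals
  - 2 A e^{t}
This must equal f(x, t) = 4 e^{t} identically.
Matching coefficients of the independent functions:
  [e^{t}]:  - 2 A = 4
Solving: A = -2.
Check against the point condition:
  u(0, 0) = -2  ⟹  A = -2  ✓
Hence u(x, t) = - 2 e^{t}.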